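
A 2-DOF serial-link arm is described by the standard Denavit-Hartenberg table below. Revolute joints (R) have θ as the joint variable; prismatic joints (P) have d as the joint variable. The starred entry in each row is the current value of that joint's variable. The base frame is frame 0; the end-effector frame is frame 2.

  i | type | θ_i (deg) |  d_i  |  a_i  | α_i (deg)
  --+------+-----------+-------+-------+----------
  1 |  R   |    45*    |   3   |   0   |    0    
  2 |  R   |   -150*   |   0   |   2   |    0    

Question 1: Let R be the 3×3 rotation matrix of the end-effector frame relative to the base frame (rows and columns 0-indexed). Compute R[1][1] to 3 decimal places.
-0.259

End-effector y-axis (col 1 of R) = (0.9659,-0.2588,0.0000)
R[1][1] = -0.2588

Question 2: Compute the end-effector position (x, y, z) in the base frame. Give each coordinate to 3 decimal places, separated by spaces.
after link 1: o_1 = (0.0000, 0.0000, 3.0000)
after link 2: o_2 = (-0.5176, -1.9319, 3.0000)

-0.518 -1.932 3.000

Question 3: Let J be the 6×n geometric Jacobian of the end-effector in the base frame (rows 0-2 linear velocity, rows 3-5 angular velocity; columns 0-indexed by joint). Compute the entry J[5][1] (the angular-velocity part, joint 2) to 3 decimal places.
axis z_1 = (0.0000,0.0000,1.0000); lever o_n−o_1 = (-0.5176,-1.9319,0.0000)
cross product → J_v[:, 1] = (1.9319,-0.5176,0.0000)
J_ω[:, 1] = z_1
entry J[5][1] = 1.0000

1.000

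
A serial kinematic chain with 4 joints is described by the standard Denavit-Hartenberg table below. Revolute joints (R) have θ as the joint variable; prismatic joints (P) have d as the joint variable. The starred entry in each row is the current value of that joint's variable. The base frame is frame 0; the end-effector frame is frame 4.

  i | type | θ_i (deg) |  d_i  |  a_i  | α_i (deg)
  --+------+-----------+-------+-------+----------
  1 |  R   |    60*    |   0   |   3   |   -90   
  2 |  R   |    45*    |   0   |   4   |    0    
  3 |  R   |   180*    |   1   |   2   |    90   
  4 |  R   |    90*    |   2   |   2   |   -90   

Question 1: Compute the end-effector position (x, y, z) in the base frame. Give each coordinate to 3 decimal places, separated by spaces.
after link 1: o_1 = (1.5000, 2.5981, 0.0000)
after link 2: o_2 = (2.9142, 5.0476, -2.8284)
after link 3: o_3 = (1.3411, 4.3228, -1.4142)
after link 4: o_4 = (-1.0981, 4.0981, -2.8284)

-1.098 4.098 -2.828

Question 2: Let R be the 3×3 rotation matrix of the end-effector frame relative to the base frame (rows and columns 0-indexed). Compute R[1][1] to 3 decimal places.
End-effector y-axis (col 1 of R) = (0.3536,0.6124,0.7071)
R[1][1] = 0.6124

0.612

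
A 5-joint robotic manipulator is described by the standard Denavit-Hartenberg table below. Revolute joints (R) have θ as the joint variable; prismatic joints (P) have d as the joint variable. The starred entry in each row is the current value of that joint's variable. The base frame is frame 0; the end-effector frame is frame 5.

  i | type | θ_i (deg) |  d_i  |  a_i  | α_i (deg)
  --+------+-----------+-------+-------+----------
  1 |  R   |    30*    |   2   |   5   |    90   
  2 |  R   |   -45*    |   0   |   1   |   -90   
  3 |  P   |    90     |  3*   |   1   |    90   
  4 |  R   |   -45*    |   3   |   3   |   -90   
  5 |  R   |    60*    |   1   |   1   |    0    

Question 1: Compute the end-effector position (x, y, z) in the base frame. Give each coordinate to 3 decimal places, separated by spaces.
4.913 7.665 0.655

after link 1: o_1 = (4.3301, 2.5000, 2.0000)
after link 2: o_2 = (4.9425, 2.8536, 1.2929)
after link 3: o_3 = (6.2796, 4.7802, 3.4142)
after link 4: o_4 = (5.7570, 6.9280, -0.2071)
after link 5: o_5 = (4.9129, 7.6654, 0.6553)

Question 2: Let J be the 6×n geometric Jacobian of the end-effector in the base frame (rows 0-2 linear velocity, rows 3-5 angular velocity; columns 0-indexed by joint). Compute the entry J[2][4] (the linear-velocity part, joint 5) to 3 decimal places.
0.787

axis z_4 = (0.0795,0.8624,0.5000); lever o_n−o_4 = (-0.8442,0.7374,0.8624)
cross product → J_v[:, 4] = (0.3750,-0.4906,0.7866)
J_ω[:, 4] = z_4
entry J[2][4] = 0.7866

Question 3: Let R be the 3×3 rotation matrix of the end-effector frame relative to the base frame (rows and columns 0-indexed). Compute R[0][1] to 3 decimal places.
End-effector y-axis (col 1 of R) = (0.3750,-0.4906,0.7866)
R[0][1] = 0.3750

0.375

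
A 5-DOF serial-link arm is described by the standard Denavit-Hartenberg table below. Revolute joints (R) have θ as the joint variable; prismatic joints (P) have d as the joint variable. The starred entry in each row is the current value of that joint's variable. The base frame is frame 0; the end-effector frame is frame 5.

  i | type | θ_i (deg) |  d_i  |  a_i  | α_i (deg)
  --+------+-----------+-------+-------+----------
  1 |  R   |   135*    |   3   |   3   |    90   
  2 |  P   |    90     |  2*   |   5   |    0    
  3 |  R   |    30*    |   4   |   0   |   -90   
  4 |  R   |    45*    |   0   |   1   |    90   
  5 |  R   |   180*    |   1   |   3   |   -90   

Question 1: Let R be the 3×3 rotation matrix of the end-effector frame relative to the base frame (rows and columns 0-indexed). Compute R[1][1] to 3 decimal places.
End-effector y-axis (col 1 of R) = (-0.7500,-0.2500,-0.6124)
R[1][1] = -0.2500

-0.250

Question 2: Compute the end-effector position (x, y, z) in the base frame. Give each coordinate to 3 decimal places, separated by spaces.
after link 1: o_1 = (-2.1213, 2.1213, 3.0000)
after link 2: o_2 = (-0.7071, 3.5355, 8.0000)
after link 3: o_3 = (2.1213, 6.3640, 8.0000)
after link 4: o_4 = (1.8713, 5.6140, 8.6124)
after link 5: o_5 = (3.3713, 8.1140, 7.3876)

3.371 8.114 7.388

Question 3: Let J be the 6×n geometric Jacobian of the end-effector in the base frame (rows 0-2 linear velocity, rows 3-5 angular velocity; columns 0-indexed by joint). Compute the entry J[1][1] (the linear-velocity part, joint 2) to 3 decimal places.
0.707

prismatic axis z_1 = (0.7071,0.7071,0.0000)
J_v[:, 1] = z_1; J_ω[:, 1] = (0,0,0)
entry J[1][1] = 0.7071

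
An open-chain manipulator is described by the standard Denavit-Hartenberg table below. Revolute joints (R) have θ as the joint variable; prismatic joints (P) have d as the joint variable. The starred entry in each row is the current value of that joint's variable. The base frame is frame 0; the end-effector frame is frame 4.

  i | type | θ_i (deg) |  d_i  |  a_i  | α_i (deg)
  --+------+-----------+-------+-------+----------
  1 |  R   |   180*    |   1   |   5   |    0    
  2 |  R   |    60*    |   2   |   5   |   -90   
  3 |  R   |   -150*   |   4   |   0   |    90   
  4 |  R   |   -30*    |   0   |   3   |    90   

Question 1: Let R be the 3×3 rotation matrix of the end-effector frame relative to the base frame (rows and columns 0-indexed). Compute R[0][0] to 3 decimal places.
-0.058

End-effector x-axis (col 0 of R) = (-0.0580,0.8995,0.4330)
R[0][0] = -0.0580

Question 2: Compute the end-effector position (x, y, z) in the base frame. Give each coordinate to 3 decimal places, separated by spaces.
-4.210 -3.632 4.299

after link 1: o_1 = (-5.0000, 0.0000, 1.0000)
after link 2: o_2 = (-7.5000, -4.3301, 3.0000)
after link 3: o_3 = (-4.0359, -6.3301, 3.0000)
after link 4: o_4 = (-4.2099, -3.6316, 4.2990)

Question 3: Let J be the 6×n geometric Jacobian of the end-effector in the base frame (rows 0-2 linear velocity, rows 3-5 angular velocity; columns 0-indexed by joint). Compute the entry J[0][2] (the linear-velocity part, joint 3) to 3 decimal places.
axis z_2 = (0.8660,-0.5000,0.0000); lever o_n−o_2 = (3.2901,0.6986,1.2990)
cross product → J_v[:, 2] = (-0.6495,-1.1250,2.2500)
J_ω[:, 2] = z_2
entry J[0][2] = -0.6495

-0.650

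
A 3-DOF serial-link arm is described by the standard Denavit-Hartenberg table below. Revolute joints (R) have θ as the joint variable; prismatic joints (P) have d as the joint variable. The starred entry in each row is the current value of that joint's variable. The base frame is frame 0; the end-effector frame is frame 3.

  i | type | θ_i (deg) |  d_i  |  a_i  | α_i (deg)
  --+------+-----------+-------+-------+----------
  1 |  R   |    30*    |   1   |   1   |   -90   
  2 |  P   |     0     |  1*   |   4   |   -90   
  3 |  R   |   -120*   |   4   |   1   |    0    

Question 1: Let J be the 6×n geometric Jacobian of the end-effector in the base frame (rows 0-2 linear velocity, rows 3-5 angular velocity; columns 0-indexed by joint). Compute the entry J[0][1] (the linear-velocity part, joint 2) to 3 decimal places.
prismatic axis z_1 = (-0.5000,0.8660,0.0000)
J_v[:, 1] = z_1; J_ω[:, 1] = (0,0,0)
entry J[0][1] = -0.5000

-0.500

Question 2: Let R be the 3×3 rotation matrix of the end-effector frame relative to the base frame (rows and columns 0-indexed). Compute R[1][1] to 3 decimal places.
End-effector y-axis (col 1 of R) = (0.5000,0.8660,0.0000)
R[1][1] = 0.8660

0.866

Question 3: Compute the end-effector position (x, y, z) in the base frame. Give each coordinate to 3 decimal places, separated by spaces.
2.964 3.866 -3.000

after link 1: o_1 = (0.8660, 0.5000, 1.0000)
after link 2: o_2 = (3.8301, 3.3660, 1.0000)
after link 3: o_3 = (2.9641, 3.8660, -3.0000)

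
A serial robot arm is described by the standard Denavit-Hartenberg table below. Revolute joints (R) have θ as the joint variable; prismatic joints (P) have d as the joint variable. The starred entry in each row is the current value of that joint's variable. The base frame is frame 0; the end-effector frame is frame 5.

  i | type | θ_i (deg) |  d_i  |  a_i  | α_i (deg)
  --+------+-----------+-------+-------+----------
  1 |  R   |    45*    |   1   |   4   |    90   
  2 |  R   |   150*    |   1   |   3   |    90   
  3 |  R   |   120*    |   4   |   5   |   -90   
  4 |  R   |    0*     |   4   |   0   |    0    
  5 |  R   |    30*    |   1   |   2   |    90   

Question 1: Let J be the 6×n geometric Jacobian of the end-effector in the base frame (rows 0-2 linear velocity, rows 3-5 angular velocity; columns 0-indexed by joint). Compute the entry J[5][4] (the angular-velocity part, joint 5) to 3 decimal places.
axis z_4 = (0.1768,0.8839,-0.4330); lever o_n−o_4 = (1.4142,-0.0000,-1.7321)
cross product → J_v[:, 4] = (-1.5309,-0.3062,-1.2500)
J_ω[:, 4] = z_4
entry J[5][4] = -0.4330

-0.433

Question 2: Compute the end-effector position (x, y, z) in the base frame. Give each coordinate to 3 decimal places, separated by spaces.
after link 1: o_1 = (2.8284, 2.8284, 1.0000)
after link 2: o_2 = (1.6984, 0.2842, 2.5000)
after link 3: o_3 = (7.7054, 0.1675, 4.7141)
after link 4: o_4 = (8.4125, 3.7030, 2.9821)
after link 5: o_5 = (9.8267, 3.7030, 1.2500)

9.827 3.703 1.250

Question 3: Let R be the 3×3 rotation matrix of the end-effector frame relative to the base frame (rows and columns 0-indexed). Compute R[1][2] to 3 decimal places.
End-effector z-axis (col 2 of R) = (0.7655,0.1531,0.6250)
R[1][2] = 0.1531

0.153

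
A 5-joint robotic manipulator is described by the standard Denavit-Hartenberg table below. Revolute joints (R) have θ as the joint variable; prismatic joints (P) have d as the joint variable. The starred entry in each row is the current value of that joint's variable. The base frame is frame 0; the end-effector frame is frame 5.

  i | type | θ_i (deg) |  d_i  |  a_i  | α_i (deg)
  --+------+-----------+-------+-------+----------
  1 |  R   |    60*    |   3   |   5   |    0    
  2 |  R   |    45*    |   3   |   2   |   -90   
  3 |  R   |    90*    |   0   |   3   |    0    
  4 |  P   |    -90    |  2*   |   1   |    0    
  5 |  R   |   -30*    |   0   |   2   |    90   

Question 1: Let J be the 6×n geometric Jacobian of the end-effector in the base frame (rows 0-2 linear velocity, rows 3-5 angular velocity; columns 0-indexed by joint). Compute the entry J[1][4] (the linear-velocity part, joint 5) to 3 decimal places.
0.966

axis z_4 = (-0.9659,-0.2588,0.0000); lever o_n−o_4 = (-0.4483,1.6730,1.0000)
cross product → J_v[:, 4] = (-0.2588,0.9659,-1.7321)
J_ω[:, 4] = z_4
entry J[1][4] = 0.9659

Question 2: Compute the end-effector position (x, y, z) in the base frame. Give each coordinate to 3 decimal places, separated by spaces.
-0.657 8.383 4.000

after link 1: o_1 = (2.5000, 4.3301, 3.0000)
after link 2: o_2 = (1.9824, 6.2620, 6.0000)
after link 3: o_3 = (1.9824, 6.2620, 3.0000)
after link 4: o_4 = (-0.2083, 6.7103, 3.0000)
after link 5: o_5 = (-0.6566, 8.3833, 4.0000)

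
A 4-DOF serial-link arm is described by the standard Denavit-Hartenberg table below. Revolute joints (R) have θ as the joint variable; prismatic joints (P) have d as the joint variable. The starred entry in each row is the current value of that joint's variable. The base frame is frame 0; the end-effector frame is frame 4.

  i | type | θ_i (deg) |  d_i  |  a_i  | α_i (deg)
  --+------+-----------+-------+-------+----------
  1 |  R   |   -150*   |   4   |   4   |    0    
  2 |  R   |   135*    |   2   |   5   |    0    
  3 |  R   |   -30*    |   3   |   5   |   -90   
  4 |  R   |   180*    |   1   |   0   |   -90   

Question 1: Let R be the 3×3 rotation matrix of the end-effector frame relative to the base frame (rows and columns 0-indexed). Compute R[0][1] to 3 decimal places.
End-effector y-axis (col 1 of R) = (-0.7071,-0.7071,0.0000)
R[0][1] = -0.7071

-0.707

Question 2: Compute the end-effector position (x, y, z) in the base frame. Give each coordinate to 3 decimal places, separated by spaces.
after link 1: o_1 = (-3.4641, -2.0000, 4.0000)
after link 2: o_2 = (1.3655, -3.2941, 6.0000)
after link 3: o_3 = (4.9011, -6.8296, 9.0000)
after link 4: o_4 = (5.6082, -6.1225, 9.0000)

5.608 -6.123 9.000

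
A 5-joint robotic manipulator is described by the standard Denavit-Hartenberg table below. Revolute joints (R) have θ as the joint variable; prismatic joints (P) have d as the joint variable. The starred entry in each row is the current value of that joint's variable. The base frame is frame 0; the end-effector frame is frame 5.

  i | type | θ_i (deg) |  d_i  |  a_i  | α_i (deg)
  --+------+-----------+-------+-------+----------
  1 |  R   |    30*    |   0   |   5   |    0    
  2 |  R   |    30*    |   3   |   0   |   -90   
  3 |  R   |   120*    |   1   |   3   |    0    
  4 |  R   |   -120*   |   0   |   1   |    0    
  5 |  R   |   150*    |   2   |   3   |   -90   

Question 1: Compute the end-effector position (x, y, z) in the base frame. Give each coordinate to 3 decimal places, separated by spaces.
after link 1: o_1 = (4.3301, 2.5000, 0.0000)
after link 2: o_2 = (4.3301, 2.5000, 3.0000)
after link 3: o_3 = (2.7141, 1.7010, 0.4019)
after link 4: o_4 = (3.2141, 2.5670, 0.4019)
after link 5: o_5 = (0.1830, 1.3170, -1.0981)

0.183 1.317 -1.098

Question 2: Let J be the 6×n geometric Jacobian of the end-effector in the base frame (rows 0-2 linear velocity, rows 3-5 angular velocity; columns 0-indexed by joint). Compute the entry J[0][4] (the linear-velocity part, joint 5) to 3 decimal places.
-0.750

axis z_4 = (-0.8660,0.5000,0.0000); lever o_n−o_4 = (-3.0311,-1.2500,-1.5000)
cross product → J_v[:, 4] = (-0.7500,-1.2990,2.5981)
J_ω[:, 4] = z_4
entry J[0][4] = -0.7500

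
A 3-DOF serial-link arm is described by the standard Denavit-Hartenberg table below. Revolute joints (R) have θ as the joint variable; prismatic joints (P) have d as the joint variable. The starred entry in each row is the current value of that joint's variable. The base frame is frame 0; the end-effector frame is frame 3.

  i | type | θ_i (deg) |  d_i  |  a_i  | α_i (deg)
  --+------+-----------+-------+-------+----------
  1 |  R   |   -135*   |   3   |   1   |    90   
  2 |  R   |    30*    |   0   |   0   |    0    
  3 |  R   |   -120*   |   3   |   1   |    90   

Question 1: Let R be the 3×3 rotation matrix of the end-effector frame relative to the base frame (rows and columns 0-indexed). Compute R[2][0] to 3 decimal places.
End-effector x-axis (col 0 of R) = (-0.0000,-0.0000,-1.0000)
R[2][0] = -1.0000

-1.000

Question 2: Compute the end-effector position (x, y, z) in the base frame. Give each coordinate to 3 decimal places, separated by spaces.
-2.828 1.414 2.000

after link 1: o_1 = (-0.7071, -0.7071, 3.0000)
after link 2: o_2 = (-0.7071, -0.7071, 3.0000)
after link 3: o_3 = (-2.8284, 1.4142, 2.0000)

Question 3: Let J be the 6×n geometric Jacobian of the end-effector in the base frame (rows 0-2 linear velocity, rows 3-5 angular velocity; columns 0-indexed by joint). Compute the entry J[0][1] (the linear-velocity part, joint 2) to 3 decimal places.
axis z_1 = (-0.7071,0.7071,0.0000); lever o_n−o_1 = (-2.1213,2.1213,-1.0000)
cross product → J_v[:, 1] = (-0.7071,-0.7071,0.0000)
J_ω[:, 1] = z_1
entry J[0][1] = -0.7071

-0.707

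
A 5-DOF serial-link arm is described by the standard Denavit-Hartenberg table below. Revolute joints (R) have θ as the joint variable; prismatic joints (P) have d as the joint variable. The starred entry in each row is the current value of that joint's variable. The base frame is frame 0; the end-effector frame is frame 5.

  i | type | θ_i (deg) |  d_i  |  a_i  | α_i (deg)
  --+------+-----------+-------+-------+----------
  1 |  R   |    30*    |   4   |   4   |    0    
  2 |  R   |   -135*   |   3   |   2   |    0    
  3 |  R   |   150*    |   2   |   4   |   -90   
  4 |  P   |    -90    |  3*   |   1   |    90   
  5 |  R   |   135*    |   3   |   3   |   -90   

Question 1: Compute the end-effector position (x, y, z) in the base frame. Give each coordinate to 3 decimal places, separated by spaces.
after link 1: o_1 = (3.4641, 2.0000, 4.0000)
after link 2: o_2 = (2.9465, 0.0681, 7.0000)
after link 3: o_3 = (5.7749, 2.8966, 9.0000)
after link 4: o_4 = (3.6536, 5.0179, 10.0000)
after link 5: o_5 = (0.0322, 4.3966, 7.8787)

0.032 4.397 7.879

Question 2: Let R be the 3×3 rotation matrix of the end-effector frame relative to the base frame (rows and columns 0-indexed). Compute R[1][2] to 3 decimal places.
-0.500

End-effector z-axis (col 2 of R) = (0.5000,-0.5000,-0.7071)
R[1][2] = -0.5000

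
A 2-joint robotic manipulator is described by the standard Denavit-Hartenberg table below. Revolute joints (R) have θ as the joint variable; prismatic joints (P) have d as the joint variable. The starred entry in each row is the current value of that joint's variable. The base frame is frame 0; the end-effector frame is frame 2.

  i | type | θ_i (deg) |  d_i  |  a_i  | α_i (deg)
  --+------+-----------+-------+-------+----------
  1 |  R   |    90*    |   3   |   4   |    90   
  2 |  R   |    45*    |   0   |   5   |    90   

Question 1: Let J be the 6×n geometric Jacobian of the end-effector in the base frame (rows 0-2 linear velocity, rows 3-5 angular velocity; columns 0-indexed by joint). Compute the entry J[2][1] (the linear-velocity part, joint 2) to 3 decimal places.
3.536

axis z_1 = (1.0000,-0.0000,0.0000); lever o_n−o_1 = (0.0000,3.5355,3.5355)
cross product → J_v[:, 1] = (-0.0000,-3.5355,3.5355)
J_ω[:, 1] = z_1
entry J[2][1] = 3.5355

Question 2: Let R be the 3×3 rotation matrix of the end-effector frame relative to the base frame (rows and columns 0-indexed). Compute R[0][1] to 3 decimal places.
1.000

End-effector y-axis (col 1 of R) = (1.0000,-0.0000,0.0000)
R[0][1] = 1.0000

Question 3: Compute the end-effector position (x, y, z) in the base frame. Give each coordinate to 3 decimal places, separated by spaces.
0.000 7.536 6.536

after link 1: o_1 = (0.0000, 4.0000, 3.0000)
after link 2: o_2 = (0.0000, 7.5355, 6.5355)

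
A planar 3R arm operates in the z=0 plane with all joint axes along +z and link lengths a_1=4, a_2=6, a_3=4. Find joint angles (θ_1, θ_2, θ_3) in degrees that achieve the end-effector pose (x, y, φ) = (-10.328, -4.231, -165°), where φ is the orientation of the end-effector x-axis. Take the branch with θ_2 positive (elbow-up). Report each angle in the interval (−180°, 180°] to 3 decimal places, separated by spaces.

wrist centre = target − a_3·(cos φ, sin φ) = (-6.4643, -3.1957)
cos θ_2 = (51.9998−4²−6²)/(2·4·6) = -0.0000; θ_2 = 90.0003° (elbow-up)
β = atan2(-3.1957,-6.4643) = -153.6938°; ψ = atan2(6.0000,4.0000) = 56.3101°
θ_1 = β − ψ = -210.0039°
θ_3 = φ − θ_1 − θ_2 = -44.9963° (wrapped to (-180°,180°])

149.996 90.000 -44.996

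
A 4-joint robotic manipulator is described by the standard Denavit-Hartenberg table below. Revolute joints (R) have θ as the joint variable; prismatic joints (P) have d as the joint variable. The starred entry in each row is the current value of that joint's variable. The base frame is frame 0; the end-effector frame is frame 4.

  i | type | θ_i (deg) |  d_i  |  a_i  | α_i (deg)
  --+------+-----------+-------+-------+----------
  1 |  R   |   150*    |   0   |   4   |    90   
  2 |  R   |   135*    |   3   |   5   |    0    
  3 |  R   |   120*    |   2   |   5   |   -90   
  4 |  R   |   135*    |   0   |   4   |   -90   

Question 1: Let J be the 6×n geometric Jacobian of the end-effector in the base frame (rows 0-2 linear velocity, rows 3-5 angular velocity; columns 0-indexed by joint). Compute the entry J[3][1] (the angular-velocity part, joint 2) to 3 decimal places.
axis z_1 = (0.5000,0.8660,0.0000); lever o_n−o_1 = (4.6344,-0.1682,1.4380)
cross product → J_v[:, 1] = (1.2453,-0.7190,-4.0976)
J_ω[:, 1] = z_1
entry J[3][1] = 0.5000

0.500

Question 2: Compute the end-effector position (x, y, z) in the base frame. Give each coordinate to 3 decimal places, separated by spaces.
after link 1: o_1 = (-3.4641, 2.0000, 0.0000)
after link 2: o_2 = (1.0978, 2.8303, 3.5355)
after link 3: o_3 = (3.2185, 3.9153, -1.2941)
after link 4: o_4 = (1.1703, 1.8318, 1.4380)

1.170 1.832 1.438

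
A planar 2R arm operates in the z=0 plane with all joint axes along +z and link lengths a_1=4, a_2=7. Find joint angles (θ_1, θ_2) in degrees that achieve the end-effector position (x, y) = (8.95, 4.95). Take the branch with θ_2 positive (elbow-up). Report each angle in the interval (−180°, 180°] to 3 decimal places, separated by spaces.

0.007 44.990

cos θ_2 = (104.6050−4²−7²)/(2·4·7) = 0.7072; θ_2 = 44.9898° (elbow-up)
β = atan2(4.9500,8.9500) = 28.9458°; ψ = atan2(4.9489,8.9506) = 28.9385°
θ_1 = β − ψ = 0.0072°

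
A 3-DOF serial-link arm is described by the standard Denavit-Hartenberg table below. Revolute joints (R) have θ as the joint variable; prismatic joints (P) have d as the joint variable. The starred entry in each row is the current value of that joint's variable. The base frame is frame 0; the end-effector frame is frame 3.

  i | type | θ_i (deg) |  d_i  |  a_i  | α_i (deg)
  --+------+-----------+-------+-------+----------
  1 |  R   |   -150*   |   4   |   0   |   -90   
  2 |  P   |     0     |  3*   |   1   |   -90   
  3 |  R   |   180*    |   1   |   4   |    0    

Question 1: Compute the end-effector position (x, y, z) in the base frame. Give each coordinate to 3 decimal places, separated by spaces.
after link 1: o_1 = (0.0000, 0.0000, 4.0000)
after link 2: o_2 = (0.6340, -3.0981, 4.0000)
after link 3: o_3 = (4.0981, -1.0981, 3.0000)

4.098 -1.098 3.000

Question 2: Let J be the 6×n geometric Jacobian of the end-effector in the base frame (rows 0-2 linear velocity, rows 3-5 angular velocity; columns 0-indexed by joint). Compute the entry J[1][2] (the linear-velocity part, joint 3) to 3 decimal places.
axis z_2 = (0.0000,-0.0000,-1.0000); lever o_n−o_2 = (3.4641,2.0000,-1.0000)
cross product → J_v[:, 2] = (2.0000,-3.4641,0.0000)
J_ω[:, 2] = z_2
entry J[1][2] = -3.4641

-3.464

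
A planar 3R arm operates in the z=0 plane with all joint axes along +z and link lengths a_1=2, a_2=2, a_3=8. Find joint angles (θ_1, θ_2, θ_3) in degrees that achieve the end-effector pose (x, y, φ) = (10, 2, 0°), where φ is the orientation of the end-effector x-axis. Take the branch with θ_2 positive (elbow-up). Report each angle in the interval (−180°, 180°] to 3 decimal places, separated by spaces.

wrist centre = target − a_3·(cos φ, sin φ) = (2.0000, 2.0000)
cos θ_2 = (8.0000−2²−2²)/(2·2·2) = 0.0000; θ_2 = 90.0000° (elbow-up)
β = atan2(2.0000,2.0000) = 45.0000°; ψ = atan2(2.0000,2.0000) = 45.0000°
θ_1 = β − ψ = 0.0000°
θ_3 = φ − θ_1 − θ_2 = -90.0000° (wrapped to (-180°,180°])

0.000 90.000 -90.000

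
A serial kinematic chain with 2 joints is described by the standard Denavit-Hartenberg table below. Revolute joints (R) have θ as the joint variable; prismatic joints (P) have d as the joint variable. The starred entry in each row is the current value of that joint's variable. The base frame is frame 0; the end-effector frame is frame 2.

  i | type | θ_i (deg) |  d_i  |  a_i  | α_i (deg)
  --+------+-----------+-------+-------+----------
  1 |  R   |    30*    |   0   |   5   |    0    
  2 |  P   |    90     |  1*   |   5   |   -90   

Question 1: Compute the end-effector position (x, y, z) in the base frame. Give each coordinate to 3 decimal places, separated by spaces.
1.830 6.830 1.000

after link 1: o_1 = (4.3301, 2.5000, 0.0000)
after link 2: o_2 = (1.8301, 6.8301, 1.0000)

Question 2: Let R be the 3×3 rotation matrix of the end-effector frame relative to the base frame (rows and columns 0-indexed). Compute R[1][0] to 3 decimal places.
0.866

End-effector x-axis (col 0 of R) = (-0.5000,0.8660,0.0000)
R[1][0] = 0.8660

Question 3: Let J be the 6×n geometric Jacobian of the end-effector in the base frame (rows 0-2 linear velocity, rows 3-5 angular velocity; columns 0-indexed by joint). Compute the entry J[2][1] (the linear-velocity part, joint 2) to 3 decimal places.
1.000

prismatic axis z_1 = (0.0000,0.0000,1.0000)
J_v[:, 1] = z_1; J_ω[:, 1] = (0,0,0)
entry J[2][1] = 1.0000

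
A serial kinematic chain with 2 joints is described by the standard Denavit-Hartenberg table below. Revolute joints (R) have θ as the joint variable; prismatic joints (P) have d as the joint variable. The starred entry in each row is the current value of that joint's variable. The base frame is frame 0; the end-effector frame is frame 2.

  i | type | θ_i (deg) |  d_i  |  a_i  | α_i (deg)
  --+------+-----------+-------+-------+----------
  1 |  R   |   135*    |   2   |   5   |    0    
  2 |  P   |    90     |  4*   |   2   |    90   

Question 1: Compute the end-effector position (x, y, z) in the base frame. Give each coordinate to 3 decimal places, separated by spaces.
-4.950 2.121 6.000

after link 1: o_1 = (-3.5355, 3.5355, 2.0000)
after link 2: o_2 = (-4.9497, 2.1213, 6.0000)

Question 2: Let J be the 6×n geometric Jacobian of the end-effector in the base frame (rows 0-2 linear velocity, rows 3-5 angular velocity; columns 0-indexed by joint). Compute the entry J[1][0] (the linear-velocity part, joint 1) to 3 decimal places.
-4.950

axis z_0 = ẑ; lever o_n−o_0 = (-4.9497,2.1213,6.0000)
cross product → J_v[:, 0] = (-2.1213,-4.9497,0.0000)
J_ω[:, 0] = z_0
entry J[1][0] = -4.9497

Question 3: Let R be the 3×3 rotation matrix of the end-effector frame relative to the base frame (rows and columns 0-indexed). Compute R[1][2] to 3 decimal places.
0.707

End-effector z-axis (col 2 of R) = (-0.7071,0.7071,0.0000)
R[1][2] = 0.7071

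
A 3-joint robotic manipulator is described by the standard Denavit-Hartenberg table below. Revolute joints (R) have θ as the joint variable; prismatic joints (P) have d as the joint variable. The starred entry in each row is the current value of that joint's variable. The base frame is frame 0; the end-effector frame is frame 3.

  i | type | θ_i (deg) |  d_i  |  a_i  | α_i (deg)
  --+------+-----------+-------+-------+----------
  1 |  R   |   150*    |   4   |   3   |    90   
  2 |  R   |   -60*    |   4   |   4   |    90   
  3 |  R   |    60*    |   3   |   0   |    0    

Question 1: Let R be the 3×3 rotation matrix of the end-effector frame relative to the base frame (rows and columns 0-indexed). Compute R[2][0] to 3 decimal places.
End-effector x-axis (col 0 of R) = (0.2165,0.8750,-0.4330)
R[2][0] = -0.4330

-0.433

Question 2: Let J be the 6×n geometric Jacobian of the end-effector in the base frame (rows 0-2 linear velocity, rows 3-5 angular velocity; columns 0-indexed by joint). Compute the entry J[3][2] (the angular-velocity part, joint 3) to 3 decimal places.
0.750

axis z_2 = (0.7500,-0.4330,-0.5000); lever o_n−o_2 = (2.2500,-1.2990,-1.5000)
cross product → J_v[:, 2] = (0.0000,0.0000,0.0000)
J_ω[:, 2] = z_2
entry J[3][2] = 0.7500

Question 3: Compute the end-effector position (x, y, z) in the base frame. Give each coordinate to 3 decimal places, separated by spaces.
after link 1: o_1 = (-2.5981, 1.5000, 4.0000)
after link 2: o_2 = (-2.3301, 5.9641, 0.5359)
after link 3: o_3 = (-0.0801, 4.6651, -0.9641)

-0.080 4.665 -0.964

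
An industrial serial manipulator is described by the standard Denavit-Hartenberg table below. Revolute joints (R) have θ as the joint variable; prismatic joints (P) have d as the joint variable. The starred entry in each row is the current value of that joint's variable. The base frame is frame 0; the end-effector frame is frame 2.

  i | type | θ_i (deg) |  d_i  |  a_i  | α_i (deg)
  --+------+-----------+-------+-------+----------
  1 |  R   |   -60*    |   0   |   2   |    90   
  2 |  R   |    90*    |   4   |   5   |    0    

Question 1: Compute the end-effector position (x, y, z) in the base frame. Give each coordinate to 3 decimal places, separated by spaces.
-2.464 -3.732 5.000

after link 1: o_1 = (1.0000, -1.7321, 0.0000)
after link 2: o_2 = (-2.4641, -3.7321, 5.0000)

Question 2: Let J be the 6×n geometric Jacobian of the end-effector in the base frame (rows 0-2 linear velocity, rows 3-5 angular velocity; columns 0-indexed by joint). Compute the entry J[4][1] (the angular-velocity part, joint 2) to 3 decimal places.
axis z_1 = (-0.8660,-0.5000,0.0000); lever o_n−o_1 = (-3.4641,-2.0000,5.0000)
cross product → J_v[:, 1] = (-2.5000,4.3301,0.0000)
J_ω[:, 1] = z_1
entry J[4][1] = -0.5000

-0.500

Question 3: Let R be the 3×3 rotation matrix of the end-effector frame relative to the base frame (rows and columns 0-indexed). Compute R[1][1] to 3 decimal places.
End-effector y-axis (col 1 of R) = (-0.5000,0.8660,0.0000)
R[1][1] = 0.8660

0.866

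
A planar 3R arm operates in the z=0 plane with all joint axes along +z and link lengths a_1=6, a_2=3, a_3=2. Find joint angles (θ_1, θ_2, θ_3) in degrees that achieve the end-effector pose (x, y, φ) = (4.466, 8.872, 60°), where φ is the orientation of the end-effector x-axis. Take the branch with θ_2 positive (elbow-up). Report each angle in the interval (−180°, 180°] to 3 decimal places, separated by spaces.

wrist centre = target − a_3·(cos φ, sin φ) = (3.4660, 7.1399)
cos θ_2 = (62.9920−6²−3²)/(2·6·3) = 0.4998; θ_2 = 60.0146° (elbow-up)
β = atan2(7.1399,3.4660) = 64.1063°; ψ = atan2(2.5985,7.4993) = 19.1108°
θ_1 = β − ψ = 44.9955°
θ_3 = φ − θ_1 − θ_2 = -45.0102° (wrapped to (-180°,180°])

44.996 60.015 -45.010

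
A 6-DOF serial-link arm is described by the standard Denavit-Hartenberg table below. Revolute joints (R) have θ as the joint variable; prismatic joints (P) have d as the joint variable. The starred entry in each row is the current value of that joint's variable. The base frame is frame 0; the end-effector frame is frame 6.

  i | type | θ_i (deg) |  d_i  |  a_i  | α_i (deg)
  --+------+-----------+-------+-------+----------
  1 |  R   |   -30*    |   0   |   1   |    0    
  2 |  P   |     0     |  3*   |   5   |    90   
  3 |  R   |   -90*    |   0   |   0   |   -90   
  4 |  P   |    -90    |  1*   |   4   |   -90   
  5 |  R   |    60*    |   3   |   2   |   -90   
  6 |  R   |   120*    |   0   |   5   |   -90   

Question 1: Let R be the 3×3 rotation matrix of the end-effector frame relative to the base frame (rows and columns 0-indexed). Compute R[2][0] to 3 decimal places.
0.866

End-effector x-axis (col 0 of R) = (0.5000,0.0000,0.8660)
R[2][0] = 0.8660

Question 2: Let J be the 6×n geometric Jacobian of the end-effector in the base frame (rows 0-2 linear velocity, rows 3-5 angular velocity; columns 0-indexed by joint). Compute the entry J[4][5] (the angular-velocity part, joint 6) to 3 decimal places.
1.000

axis z_5 = (-0.0000,1.0000,-0.0000); lever o_n−o_5 = (2.5000,0.0000,4.3301)
cross product → J_v[:, 5] = (4.3301,0.0000,-2.5000)
J_ω[:, 5] = z_5
entry J[4][5] = 1.0000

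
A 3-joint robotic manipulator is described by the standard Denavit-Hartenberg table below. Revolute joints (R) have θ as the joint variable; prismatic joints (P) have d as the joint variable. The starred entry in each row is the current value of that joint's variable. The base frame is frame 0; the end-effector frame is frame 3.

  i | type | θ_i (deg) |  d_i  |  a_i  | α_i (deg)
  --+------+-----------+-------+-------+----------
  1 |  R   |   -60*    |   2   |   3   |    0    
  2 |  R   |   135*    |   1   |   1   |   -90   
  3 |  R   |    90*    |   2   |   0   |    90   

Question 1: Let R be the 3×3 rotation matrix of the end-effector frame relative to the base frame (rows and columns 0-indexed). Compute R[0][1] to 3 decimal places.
-0.966

End-effector y-axis (col 1 of R) = (-0.9659,0.2588,0.0000)
R[0][1] = -0.9659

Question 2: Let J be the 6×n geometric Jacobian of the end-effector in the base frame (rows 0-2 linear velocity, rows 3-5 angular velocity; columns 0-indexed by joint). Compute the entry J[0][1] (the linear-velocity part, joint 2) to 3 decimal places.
-1.484

axis z_1 = (0.0000,0.0000,1.0000); lever o_n−o_1 = (-1.6730,1.4836,1.0000)
cross product → J_v[:, 1] = (-1.4836,-1.6730,0.0000)
J_ω[:, 1] = z_1
entry J[0][1] = -1.4836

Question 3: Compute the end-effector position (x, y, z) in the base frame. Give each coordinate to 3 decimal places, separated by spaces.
-0.173 -1.115 3.000

after link 1: o_1 = (1.5000, -2.5981, 2.0000)
after link 2: o_2 = (1.7588, -1.6322, 3.0000)
after link 3: o_3 = (-0.1730, -1.1145, 3.0000)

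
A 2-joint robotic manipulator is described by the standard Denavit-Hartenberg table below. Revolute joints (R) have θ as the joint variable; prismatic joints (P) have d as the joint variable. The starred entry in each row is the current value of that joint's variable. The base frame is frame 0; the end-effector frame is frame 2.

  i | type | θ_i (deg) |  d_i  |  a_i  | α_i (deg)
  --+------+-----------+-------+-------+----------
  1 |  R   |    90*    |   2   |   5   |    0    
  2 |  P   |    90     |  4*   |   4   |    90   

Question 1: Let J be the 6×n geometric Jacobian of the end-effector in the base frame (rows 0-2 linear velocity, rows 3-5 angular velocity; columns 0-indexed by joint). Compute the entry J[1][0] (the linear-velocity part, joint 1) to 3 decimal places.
axis z_0 = ẑ; lever o_n−o_0 = (-4.0000,5.0000,6.0000)
cross product → J_v[:, 0] = (-5.0000,-4.0000,0.0000)
J_ω[:, 0] = z_0
entry J[1][0] = -4.0000

-4.000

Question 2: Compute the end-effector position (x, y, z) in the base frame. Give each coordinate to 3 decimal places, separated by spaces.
after link 1: o_1 = (0.0000, 5.0000, 2.0000)
after link 2: o_2 = (-4.0000, 5.0000, 6.0000)

-4.000 5.000 6.000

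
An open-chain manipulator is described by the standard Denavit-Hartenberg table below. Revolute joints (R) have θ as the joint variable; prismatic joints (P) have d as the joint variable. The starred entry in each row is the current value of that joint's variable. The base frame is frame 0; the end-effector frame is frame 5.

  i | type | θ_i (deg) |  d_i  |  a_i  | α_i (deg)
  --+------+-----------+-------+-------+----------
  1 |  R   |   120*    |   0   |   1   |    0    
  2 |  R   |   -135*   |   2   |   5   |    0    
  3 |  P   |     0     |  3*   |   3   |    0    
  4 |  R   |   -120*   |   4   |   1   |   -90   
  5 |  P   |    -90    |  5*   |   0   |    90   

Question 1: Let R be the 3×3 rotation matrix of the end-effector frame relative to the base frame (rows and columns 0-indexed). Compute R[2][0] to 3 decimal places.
1.000

End-effector x-axis (col 0 of R) = (-0.0000,-0.0000,1.0000)
R[2][0] = 1.0000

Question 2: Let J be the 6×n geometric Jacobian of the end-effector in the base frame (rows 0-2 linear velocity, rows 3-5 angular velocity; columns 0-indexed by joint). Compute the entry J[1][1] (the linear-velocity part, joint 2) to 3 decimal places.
10.556

axis z_1 = (0.0000,0.0000,1.0000); lever o_n−o_1 = (10.5558,-6.3132,9.0000)
cross product → J_v[:, 1] = (6.3132,10.5558,-0.0000)
J_ω[:, 1] = z_1
entry J[1][1] = 10.5558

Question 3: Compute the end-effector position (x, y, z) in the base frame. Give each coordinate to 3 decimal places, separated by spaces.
10.056 -5.447 9.000

after link 1: o_1 = (-0.5000, 0.8660, 0.0000)
after link 2: o_2 = (4.3296, -0.4281, 2.0000)
after link 3: o_3 = (7.2274, -1.2045, 5.0000)
after link 4: o_4 = (6.5203, -1.9116, 9.0000)
after link 5: o_5 = (10.0558, -5.4472, 9.0000)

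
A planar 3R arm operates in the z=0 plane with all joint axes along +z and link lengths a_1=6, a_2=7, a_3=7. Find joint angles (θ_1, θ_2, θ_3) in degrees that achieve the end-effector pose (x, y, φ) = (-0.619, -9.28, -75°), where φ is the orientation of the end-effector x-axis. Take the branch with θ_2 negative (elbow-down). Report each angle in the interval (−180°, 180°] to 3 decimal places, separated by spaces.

-42.963 -150.003 117.966

wrist centre = target − a_3·(cos φ, sin φ) = (-2.4307, -2.5185)
cos θ_2 = (12.2514−6²−7²)/(2·6·7) = -0.8661; θ_2 = -150.0034° (elbow-down)
β = atan2(-2.5185,-2.4307) = -133.9838°; ψ = atan2(-3.4996,-0.0624) = -91.0212°
θ_1 = β − ψ = -42.9626°
θ_3 = φ − θ_1 − θ_2 = 117.9660° (wrapped to (-180°,180°])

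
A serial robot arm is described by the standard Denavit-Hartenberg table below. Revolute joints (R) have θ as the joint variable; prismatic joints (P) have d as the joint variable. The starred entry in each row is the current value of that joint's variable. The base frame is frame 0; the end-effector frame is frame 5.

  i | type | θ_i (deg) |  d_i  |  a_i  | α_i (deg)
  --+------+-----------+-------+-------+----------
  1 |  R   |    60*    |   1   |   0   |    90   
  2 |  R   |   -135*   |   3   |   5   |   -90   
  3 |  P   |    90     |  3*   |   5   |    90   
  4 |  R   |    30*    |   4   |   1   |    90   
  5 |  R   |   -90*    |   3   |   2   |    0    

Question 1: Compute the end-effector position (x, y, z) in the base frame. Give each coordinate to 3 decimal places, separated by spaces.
after link 1: o_1 = (0.0000, 0.0000, 1.0000)
after link 2: o_2 = (0.8303, -4.5619, -2.5355)
after link 3: o_3 = (-2.4392, -0.2247, -4.6569)
after link 4: o_4 = (-4.4266, -1.9350, -7.8388)
after link 5: o_5 = (-5.9371, -1.5513, -4.5875)

-5.937 -1.551 -4.588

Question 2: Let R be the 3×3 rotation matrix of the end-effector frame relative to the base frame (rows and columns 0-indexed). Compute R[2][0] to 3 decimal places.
0.707

End-effector x-axis (col 0 of R) = (0.3536,0.6124,0.7071)
R[2][0] = 0.7071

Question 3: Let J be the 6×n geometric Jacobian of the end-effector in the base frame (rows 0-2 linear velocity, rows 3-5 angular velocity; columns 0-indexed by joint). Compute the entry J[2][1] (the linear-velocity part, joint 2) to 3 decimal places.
-4.312

axis z_1 = (0.8660,-0.5000,0.0000); lever o_n−o_1 = (-5.9371,-1.5513,-5.5875)
cross product → J_v[:, 1] = (2.7938,4.8389,-4.3120)
J_ω[:, 1] = z_1
entry J[2][1] = -4.3120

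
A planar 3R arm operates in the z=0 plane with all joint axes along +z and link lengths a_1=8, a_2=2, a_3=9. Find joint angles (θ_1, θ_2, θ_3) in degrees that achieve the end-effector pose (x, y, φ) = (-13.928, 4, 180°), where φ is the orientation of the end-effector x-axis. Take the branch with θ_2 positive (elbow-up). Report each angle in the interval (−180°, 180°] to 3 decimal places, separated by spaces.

wrist centre = target − a_3·(cos φ, sin φ) = (-4.9280, 4.0000)
cos θ_2 = (40.2852−8²−2²)/(2·8·2) = -0.8661; θ_2 = 150.0072° (elbow-up)
β = atan2(4.0000,-4.9280) = 140.9342°; ψ = atan2(0.9998,6.2678) = 9.0629°
θ_1 = β − ψ = 131.8712°
θ_3 = φ − θ_1 − θ_2 = -101.8784° (wrapped to (-180°,180°])

131.871 150.007 -101.878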